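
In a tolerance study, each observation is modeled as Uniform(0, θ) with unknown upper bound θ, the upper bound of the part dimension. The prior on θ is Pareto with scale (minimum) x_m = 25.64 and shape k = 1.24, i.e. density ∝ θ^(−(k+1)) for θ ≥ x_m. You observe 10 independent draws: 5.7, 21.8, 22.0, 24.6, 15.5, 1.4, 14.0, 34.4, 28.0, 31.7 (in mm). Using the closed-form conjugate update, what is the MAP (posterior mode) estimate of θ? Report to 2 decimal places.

34.40

A Pareto(scale x_m, shape k) prior on the upper bound θ of Uniform(0, θ) is conjugate: posterior is Pareto(max(x_m, max xᵢ), k + n).
Sample maximum = 34.4; prior scale x_m = 25.64 → posterior scale = max = 34.40.
Posterior shape = 1.24 + 10 = 11.24.
The Pareto density is decreasing on [x_m, ∞), so the mode is x_m = 34.40.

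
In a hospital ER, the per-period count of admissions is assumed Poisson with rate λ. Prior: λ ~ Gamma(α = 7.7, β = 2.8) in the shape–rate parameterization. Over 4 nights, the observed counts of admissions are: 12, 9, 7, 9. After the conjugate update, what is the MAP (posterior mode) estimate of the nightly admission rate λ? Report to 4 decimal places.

With a Gamma(shape α, rate β) prior, the Poisson likelihood is conjugate: the posterior is Gamma(α + ΣXᵢ, β + n).
Sum of counts S = 37 over n = 4 nights.
Posterior: Gamma(α+S, β+n) = Gamma(7.7+37, 2.8+4) = Gamma(44.7, 6.8).
Mode of Gamma(α,β) for α≥1 is (α−1)/β = 43.7/6.8 = 6.4265.

6.4265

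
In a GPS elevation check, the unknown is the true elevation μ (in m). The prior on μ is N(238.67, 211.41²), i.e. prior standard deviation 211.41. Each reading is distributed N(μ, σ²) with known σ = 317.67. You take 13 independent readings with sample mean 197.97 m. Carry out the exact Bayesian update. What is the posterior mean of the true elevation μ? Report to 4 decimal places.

203.9928

For Normal data with known variance σ², a Normal(μ₀, σ₀²) prior on μ is conjugate. Posterior precision = 1/σ₀² + n/σ²; posterior mean is the precision-weighted average of μ₀ and x̄.
n·x̄ = 13·197.97 = 2573.61.
σ₀² = 211.41² = 44694.1881, σ² = 317.67² = 100914.2289; σ² + n·σ₀² = 100914.2289 + 13·44694.1881 = 681938.6742.
Posterior mean = (μ₀/σ₀² + n·x̄/σ²)/(1/σ₀² + n/σ²) = (σ²·μ₀ + σ₀²·n·x̄)/(σ² + n·σ₀²) = (100914.2289·238.67 + 44694.1881·2573.61)/681938.6742 = 139110608.447604/681938.6742 = 203.9928.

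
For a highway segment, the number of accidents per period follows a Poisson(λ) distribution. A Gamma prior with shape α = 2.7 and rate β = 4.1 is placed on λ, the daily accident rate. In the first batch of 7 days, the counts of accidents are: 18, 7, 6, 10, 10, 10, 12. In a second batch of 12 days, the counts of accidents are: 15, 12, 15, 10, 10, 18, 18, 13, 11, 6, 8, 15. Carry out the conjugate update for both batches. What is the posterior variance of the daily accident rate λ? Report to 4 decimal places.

With a Gamma(shape α, rate β) prior, the Poisson likelihood is conjugate: the posterior is Gamma(α + ΣXᵢ, β + n).
Batch 1: sum of counts S = 73 over n = 7 days.
After batch 1: Gamma(α+S, β+n) = Gamma(2.7+73, 4.1+7) = Gamma(75.7, 11.1).
Batch 2: sum of counts S = 151 over n = 12 days.
After batch 2: Gamma(α+S, β+n) = Gamma(75.7+151, 11.1+12) = Gamma(226.7, 23.1).
Var = α/β² = 226.7/23.1² = 0.4248.

0.4248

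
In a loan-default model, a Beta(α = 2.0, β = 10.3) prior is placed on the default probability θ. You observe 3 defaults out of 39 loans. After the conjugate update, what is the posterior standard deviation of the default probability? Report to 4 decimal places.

0.0410

The Beta prior is conjugate to a Binomial/Bernoulli likelihood; the update adds successes to α and failures to β.
Posterior: Beta(α+k, β+n−k) = Beta(2.0+3, 10.3+36) = Beta(5.0, 46.3).
Var = αβ/((α+β)²(α+β+1)) = 5.0·46.3/(51.3²·52.3) = 0.00168196; SD = √0.00168196 = 0.0410.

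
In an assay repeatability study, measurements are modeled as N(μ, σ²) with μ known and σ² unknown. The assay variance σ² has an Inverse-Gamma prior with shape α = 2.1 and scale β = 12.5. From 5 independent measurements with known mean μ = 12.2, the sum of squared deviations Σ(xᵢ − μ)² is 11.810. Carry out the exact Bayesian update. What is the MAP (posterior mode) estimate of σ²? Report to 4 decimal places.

3.2866

With known mean μ and an Inverse-Gamma(α, β) prior on σ², the Normal likelihood is conjugate: posterior is Inv-Gamma(α + n/2, β + Σ(xᵢ−μ)²/2).
Posterior: Inv-Gamma(2.1 + 5/2, 12.5 + 11.810/2) = Inv-Gamma(4.60, 18.4050).
Mode = β/(α+1) = 18.4050/5.60 = 3.2866.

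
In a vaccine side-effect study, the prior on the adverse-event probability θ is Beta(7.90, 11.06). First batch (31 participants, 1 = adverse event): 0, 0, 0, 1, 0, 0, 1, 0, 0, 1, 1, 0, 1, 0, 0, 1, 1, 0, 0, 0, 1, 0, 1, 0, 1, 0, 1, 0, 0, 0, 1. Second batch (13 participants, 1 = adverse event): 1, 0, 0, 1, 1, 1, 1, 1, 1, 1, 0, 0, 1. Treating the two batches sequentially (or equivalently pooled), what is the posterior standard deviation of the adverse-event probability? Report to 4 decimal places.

The Beta prior is conjugate to a Binomial/Bernoulli likelihood; the update adds successes to α and failures to β.
After batch 1: Beta(7.90+12, 11.06+19) = Beta(19.90, 30.06).
After batch 2: Beta(19.90+9, 30.06+4) = Beta(28.90, 34.06).
Var = αβ/((α+β)²(α+β+1)) = 28.90·34.06/(62.96²·63.96) = 0.00388244; SD = √0.00388244 = 0.0623.

0.0623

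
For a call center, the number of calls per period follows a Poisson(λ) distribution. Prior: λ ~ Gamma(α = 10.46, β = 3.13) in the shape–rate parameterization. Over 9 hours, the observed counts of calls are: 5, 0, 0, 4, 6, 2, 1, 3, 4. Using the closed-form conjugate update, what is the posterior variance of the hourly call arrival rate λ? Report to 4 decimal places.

0.2410

With a Gamma(shape α, rate β) prior, the Poisson likelihood is conjugate: the posterior is Gamma(α + ΣXᵢ, β + n).
Sum of counts S = 25 over n = 9 hours.
Posterior: Gamma(α+S, β+n) = Gamma(10.46+25, 3.13+9) = Gamma(35.46, 12.13).
Var = α/β² = 35.46/12.13² = 0.2410.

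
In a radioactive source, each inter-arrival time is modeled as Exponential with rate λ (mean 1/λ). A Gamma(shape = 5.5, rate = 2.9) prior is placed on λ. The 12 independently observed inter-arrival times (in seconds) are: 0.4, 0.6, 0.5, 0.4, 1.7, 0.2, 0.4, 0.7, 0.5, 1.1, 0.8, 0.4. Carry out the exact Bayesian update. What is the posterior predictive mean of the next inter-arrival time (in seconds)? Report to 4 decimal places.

With a Gamma(shape α, rate β) prior on the exponential rate λ, the posterior after n observations with total T = Σxᵢ is Gamma(α+n, β+T).
Sum of observations T = 7.7 seconds; n = 12.
Posterior: Gamma(5.5+12, 2.9+7.7) = Gamma(17.5, 10.6).
The predictive distribution for the next observation is Lomax; its mean is β/(α−1) = 10.6/16.5 = 0.6424.

0.6424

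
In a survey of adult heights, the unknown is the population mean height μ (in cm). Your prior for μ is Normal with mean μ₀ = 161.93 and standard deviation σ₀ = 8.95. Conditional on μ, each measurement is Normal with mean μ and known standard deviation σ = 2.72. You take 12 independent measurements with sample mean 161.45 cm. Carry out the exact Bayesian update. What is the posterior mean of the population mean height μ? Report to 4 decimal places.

161.4537

For Normal data with known variance σ², a Normal(μ₀, σ₀²) prior on μ is conjugate. Posterior precision = 1/σ₀² + n/σ²; posterior mean is the precision-weighted average of μ₀ and x̄.
n·x̄ = 12·161.45 = 1937.4.
σ₀² = 8.95² = 80.1025, σ² = 2.72² = 7.3984; σ² + n·σ₀² = 7.3984 + 12·80.1025 = 968.6284.
Posterior mean = (μ₀/σ₀² + n·x̄/σ²)/(1/σ₀² + n/σ²) = (σ²·μ₀ + σ₀²·n·x̄)/(σ² + n·σ₀²) = (7.3984·161.93 + 80.1025·1937.4)/968.6284 = 156388.606412/968.6284 = 161.4537.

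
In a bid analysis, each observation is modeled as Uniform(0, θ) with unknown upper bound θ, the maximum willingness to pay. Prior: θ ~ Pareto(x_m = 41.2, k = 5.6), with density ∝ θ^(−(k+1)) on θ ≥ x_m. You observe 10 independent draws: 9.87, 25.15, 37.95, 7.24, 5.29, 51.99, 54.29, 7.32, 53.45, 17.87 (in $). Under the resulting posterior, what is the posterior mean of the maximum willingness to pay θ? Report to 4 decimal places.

A Pareto(scale x_m, shape k) prior on the upper bound θ of Uniform(0, θ) is conjugate: posterior is Pareto(max(x_m, max xᵢ), k + n).
Sample maximum = 54.29; prior scale x_m = 41.2 → posterior scale = max = 54.29.
Posterior shape = 5.6 + 10 = 15.6.
E[θ|data] = k·x_m/(k−1) = 15.6·54.29/14.6 = 58.0085.

58.0085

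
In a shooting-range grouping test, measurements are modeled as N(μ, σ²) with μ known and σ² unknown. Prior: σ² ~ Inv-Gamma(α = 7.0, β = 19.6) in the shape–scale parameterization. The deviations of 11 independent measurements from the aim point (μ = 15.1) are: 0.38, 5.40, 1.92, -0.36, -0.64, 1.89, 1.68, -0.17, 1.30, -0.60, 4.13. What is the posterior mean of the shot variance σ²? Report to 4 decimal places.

With known mean μ and an Inverse-Gamma(α, β) prior on σ², the Normal likelihood is conjugate: posterior is Inv-Gamma(α + n/2, β + Σ(xᵢ−μ)²/2).
Σ(xᵢ−μ)² = (0.38)² + (5.40)² + (1.92)² + (-0.36)² + (-0.64)² + (1.89)² + (1.68)² + (-0.17)² + (1.30)² + (-0.60)² + (4.13)² = 59.0603.
Posterior: Inv-Gamma(7.0 + 11/2, 19.6 + 59.0603/2) = Inv-Gamma(12.50, 49.13015).
E[σ²|data] = β/(α−1) = 49.13015/11.50 = 4.2722.

4.2722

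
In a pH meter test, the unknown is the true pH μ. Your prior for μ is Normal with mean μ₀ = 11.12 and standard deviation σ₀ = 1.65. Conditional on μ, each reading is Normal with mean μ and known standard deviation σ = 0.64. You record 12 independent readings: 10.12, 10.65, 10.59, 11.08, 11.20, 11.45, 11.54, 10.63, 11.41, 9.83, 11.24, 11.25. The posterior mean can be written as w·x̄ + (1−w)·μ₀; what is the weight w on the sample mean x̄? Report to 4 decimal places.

0.9876

For Normal data with known variance σ², a Normal(μ₀, σ₀²) prior on μ is conjugate. Posterior precision = 1/σ₀² + n/σ²; posterior mean is the precision-weighted average of μ₀ and x̄.
σ₀² = 1.65² = 2.7225, σ² = 0.64² = 0.4096. Prior precision 1/σ₀² = 1/2.7225; data precision n/σ² = 12/0.4096.
w = (n/σ²)/(1/σ₀² + n/σ²) = n·σ₀²/(σ² + n·σ₀²) = 12·2.7225/(0.4096 + 12·2.7225) = 32.67/33.0796 = 0.9876.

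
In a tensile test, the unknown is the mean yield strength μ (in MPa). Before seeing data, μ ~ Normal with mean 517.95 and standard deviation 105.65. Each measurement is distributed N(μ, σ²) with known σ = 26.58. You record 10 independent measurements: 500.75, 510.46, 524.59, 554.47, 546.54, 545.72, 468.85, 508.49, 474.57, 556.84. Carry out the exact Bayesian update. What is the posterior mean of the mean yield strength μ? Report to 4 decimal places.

519.1206

For Normal data with known variance σ², a Normal(μ₀, σ₀²) prior on μ is conjugate. Posterior precision = 1/σ₀² + n/σ²; posterior mean is the precision-weighted average of μ₀ and x̄.
Σxᵢ = 500.75 + 510.46 + 524.59 + 554.47 + 546.54 + 545.72 + 468.85 + 508.49 + 474.57 + 556.84 = 5191.28, so n·x̄ = 5191.28.
σ₀² = 105.65² = 11161.9225, σ² = 26.58² = 706.4964; σ² + n·σ₀² = 706.4964 + 10·11161.9225 = 112325.7214.
Posterior mean = (μ₀/σ₀² + n·x̄/σ²)/(1/σ₀² + n/σ²) = (σ²·μ₀ + σ₀²·n·x̄)/(σ² + n·σ₀²) = (706.4964·517.95 + 11161.9225·5191.28)/112325.7214 = 58310594.84618/112325.7214 = 519.1206.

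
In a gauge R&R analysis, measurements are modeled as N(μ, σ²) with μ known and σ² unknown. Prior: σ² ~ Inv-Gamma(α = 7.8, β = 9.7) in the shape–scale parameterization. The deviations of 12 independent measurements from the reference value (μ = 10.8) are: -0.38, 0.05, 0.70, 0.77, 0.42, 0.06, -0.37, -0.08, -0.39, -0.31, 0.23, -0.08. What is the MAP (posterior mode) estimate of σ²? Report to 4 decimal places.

With known mean μ and an Inverse-Gamma(α, β) prior on σ², the Normal likelihood is conjugate: posterior is Inv-Gamma(α + n/2, β + Σ(xᵢ−μ)²/2).
Σ(xᵢ−μ)² = (-0.38)² + (0.05)² + (0.70)² + (0.77)² + (0.42)² + (0.06)² + (-0.37)² + (-0.08)² + (-0.39)² + (-0.31)² + (0.23)² + (-0.08)² = 1.8606.
Posterior: Inv-Gamma(7.8 + 12/2, 9.7 + 1.8606/2) = Inv-Gamma(13.80, 10.63030).
Mode = β/(α+1) = 10.63030/14.80 = 0.7183.

0.7183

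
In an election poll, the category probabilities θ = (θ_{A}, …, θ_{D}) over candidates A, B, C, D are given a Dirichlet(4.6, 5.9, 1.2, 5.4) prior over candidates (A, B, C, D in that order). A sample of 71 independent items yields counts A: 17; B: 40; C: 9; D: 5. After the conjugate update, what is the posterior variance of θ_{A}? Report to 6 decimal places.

0.002077

The Dirichlet prior is conjugate to the Multinomial likelihood: each posterior αⱼ = prior αⱼ + observed count nⱼ.
Posterior concentration: (21.6, 45.9, 10.2, 10.4), total = 88.1.
Var[θ_j] = α_j(Σα−α_j)/((Σα)²(Σα+1)) = 21.6·66.5/(88.1²·89.1) = 0.002077.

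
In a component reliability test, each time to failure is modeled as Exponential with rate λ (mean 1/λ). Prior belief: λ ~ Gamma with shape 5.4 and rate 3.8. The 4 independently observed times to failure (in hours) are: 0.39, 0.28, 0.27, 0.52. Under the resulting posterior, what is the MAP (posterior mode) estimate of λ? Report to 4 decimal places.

1.5970

With a Gamma(shape α, rate β) prior on the exponential rate λ, the posterior after n observations with total T = Σxᵢ is Gamma(α+n, β+T).
Sum of observations T = 1.46 hours; n = 4.
Posterior: Gamma(5.4+4, 3.8+1.46) = Gamma(9.4, 5.26).
Mode = (α−1)/β = 1.5970.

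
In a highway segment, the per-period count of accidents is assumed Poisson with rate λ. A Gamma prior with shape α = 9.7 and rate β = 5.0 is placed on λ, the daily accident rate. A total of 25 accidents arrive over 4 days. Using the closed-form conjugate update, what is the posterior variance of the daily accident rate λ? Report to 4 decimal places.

With a Gamma(shape α, rate β) prior, the Poisson likelihood is conjugate: the posterior is Gamma(α + ΣXᵢ, β + n).
Posterior: Gamma(α+S, β+n) = Gamma(9.7+25, 5.0+4) = Gamma(34.7, 9.0).
Var = α/β² = 34.7/9.0² = 0.4284.

0.4284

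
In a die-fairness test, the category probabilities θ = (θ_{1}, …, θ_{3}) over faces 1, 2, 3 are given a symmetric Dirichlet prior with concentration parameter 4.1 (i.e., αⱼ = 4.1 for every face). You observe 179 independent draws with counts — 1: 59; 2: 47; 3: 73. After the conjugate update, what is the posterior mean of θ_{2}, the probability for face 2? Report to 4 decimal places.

0.2671

The Dirichlet prior is conjugate to the Multinomial likelihood: each posterior αⱼ = prior αⱼ + observed count nⱼ.
Posterior concentration: (63.1, 51.1, 77.1), total = 191.3.
E[θ_{2}|data] = α_{2}/Σα = 51.1/191.3 = 0.2671.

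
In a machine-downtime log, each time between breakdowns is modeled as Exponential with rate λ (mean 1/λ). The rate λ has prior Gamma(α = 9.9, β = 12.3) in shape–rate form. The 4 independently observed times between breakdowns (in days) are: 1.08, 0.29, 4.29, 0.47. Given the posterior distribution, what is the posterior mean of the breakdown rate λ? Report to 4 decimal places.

0.7542

With a Gamma(shape α, rate β) prior on the exponential rate λ, the posterior after n observations with total T = Σxᵢ is Gamma(α+n, β+T).
Sum of observations T = 6.13 days; n = 4.
Posterior: Gamma(9.9+4, 12.3+6.13) = Gamma(13.9, 18.43).
Posterior mean of λ = α/β = 13.9/18.43 = 0.7542.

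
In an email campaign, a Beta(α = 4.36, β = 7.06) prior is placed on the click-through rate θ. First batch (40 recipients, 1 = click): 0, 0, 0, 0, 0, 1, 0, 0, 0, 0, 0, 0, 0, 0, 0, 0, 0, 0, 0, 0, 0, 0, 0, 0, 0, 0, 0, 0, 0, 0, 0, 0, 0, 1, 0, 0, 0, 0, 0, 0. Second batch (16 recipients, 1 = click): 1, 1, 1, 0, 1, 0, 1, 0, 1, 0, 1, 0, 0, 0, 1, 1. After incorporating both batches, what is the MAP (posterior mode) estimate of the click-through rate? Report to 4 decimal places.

0.2195

The Beta prior is conjugate to a Binomial/Bernoulli likelihood; the update adds successes to α and failures to β.
After batch 1: Beta(4.36+2, 7.06+38) = Beta(6.36, 45.06).
After batch 2: Beta(6.36+9, 45.06+7) = Beta(15.36, 52.06).
Mode of Beta(a,b) for a,b>1 is (a−1)/(a+b−2) = 14.36/65.42 = 0.2195.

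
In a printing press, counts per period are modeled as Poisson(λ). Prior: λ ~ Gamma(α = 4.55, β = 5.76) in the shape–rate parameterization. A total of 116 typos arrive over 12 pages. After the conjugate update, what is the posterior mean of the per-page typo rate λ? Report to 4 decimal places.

6.7877

With a Gamma(shape α, rate β) prior, the Poisson likelihood is conjugate: the posterior is Gamma(α + ΣXᵢ, β + n).
Posterior: Gamma(α+S, β+n) = Gamma(4.55+116, 5.76+12) = Gamma(120.55, 17.76).
Posterior mean = α/β = 120.55/17.76 = 6.7877.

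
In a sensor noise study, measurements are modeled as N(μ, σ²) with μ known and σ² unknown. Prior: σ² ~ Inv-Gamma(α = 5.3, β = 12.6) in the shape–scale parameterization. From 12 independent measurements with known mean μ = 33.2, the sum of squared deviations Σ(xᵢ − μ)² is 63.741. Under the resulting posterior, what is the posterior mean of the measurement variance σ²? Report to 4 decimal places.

4.3175

With known mean μ and an Inverse-Gamma(α, β) prior on σ², the Normal likelihood is conjugate: posterior is Inv-Gamma(α + n/2, β + Σ(xᵢ−μ)²/2).
Posterior: Inv-Gamma(5.3 + 12/2, 12.6 + 63.741/2) = Inv-Gamma(11.30, 44.4705).
E[σ²|data] = β/(α−1) = 44.4705/10.30 = 4.3175.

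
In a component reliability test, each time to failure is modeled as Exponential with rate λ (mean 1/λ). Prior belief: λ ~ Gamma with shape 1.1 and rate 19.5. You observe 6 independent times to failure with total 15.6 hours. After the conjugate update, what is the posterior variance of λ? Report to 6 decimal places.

With a Gamma(shape α, rate β) prior on the exponential rate λ, the posterior after n observations with total T = Σxᵢ is Gamma(α+n, β+T).
Posterior: Gamma(1.1+6, 19.5+15.6) = Gamma(7.1, 35.1).
Var = α/β² = 0.005763.

0.005763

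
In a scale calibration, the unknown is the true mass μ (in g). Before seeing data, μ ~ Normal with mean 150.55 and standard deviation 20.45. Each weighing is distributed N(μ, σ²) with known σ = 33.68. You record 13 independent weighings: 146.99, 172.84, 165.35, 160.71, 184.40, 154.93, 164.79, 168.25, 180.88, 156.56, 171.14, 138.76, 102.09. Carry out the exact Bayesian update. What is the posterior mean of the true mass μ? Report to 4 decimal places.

157.5852

For Normal data with known variance σ², a Normal(μ₀, σ₀²) prior on μ is conjugate. Posterior precision = 1/σ₀² + n/σ²; posterior mean is the precision-weighted average of μ₀ and x̄.
Σxᵢ = 146.99 + 172.84 + 165.35 + 160.71 + 184.40 + 154.93 + 164.79 + 168.25 + 180.88 + 156.56 + 171.14 + 138.76 + 102.09 = 2067.69, so n·x̄ = 2067.69.
σ₀² = 20.45² = 418.2025, σ² = 33.68² = 1134.3424; σ² + n·σ₀² = 1134.3424 + 13·418.2025 = 6570.9749.
Posterior mean = (μ₀/σ₀² + n·x̄/σ²)/(1/σ₀² + n/σ²) = (σ²·μ₀ + σ₀²·n·x̄)/(σ² + n·σ₀²) = (1134.3424·150.55 + 418.2025·2067.69)/6570.9749 = 1035488.375545/6570.9749 = 157.5852.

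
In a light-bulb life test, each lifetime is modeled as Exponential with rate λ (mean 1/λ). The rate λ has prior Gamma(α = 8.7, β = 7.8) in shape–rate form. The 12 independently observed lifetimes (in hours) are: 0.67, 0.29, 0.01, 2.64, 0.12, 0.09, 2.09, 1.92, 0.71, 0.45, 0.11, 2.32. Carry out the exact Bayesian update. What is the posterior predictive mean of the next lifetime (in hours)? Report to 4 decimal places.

With a Gamma(shape α, rate β) prior on the exponential rate λ, the posterior after n observations with total T = Σxᵢ is Gamma(α+n, β+T).
Sum of observations T = 11.42 hours; n = 12.
Posterior: Gamma(8.7+12, 7.8+11.42) = Gamma(20.7, 19.22).
The predictive distribution for the next observation is Lomax; its mean is β/(α−1) = 19.22/19.7 = 0.9756.

0.9756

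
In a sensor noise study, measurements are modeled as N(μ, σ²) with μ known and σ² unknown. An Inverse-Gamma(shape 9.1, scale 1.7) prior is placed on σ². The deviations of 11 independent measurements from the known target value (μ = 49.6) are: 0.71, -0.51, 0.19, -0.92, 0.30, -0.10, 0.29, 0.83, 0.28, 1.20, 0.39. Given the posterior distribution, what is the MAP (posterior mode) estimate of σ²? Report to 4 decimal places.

With known mean μ and an Inverse-Gamma(α, β) prior on σ², the Normal likelihood is conjugate: posterior is Inv-Gamma(α + n/2, β + Σ(xᵢ−μ)²/2).
Σ(xᵢ−μ)² = (0.71)² + (-0.51)² + (0.19)² + (-0.92)² + (0.30)² + (-0.10)² + (0.29)² + (0.83)² + (0.28)² + (1.20)² + (0.39)² = 4.1902.
Posterior: Inv-Gamma(9.1 + 11/2, 1.7 + 4.1902/2) = Inv-Gamma(14.60, 3.79510).
Mode = β/(α+1) = 3.79510/15.60 = 0.2433.

0.2433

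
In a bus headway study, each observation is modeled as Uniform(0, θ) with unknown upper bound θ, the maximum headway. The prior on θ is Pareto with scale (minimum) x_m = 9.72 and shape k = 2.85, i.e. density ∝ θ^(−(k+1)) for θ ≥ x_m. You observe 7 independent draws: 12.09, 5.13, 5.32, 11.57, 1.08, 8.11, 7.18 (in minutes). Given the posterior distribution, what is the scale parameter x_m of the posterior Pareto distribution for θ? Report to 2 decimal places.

12.09

A Pareto(scale x_m, shape k) prior on the upper bound θ of Uniform(0, θ) is conjugate: posterior is Pareto(max(x_m, max xᵢ), k + n).
Sample maximum = 12.09; prior scale x_m = 9.72 → posterior scale = max = 12.09.
Posterior shape = 2.85 + 7 = 9.85.
Posterior scale x_m = 12.09.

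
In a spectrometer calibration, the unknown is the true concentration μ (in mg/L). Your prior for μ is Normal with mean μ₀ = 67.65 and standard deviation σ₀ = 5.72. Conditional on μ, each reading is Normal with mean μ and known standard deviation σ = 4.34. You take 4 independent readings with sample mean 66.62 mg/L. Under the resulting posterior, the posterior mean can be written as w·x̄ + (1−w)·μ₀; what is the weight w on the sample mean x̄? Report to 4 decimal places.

For Normal data with known variance σ², a Normal(μ₀, σ₀²) prior on μ is conjugate. Posterior precision = 1/σ₀² + n/σ²; posterior mean is the precision-weighted average of μ₀ and x̄.
σ₀² = 5.72² = 32.7184, σ² = 4.34² = 18.8356. Prior precision 1/σ₀² = 1/32.7184; data precision n/σ² = 4/18.8356.
w = (n/σ²)/(1/σ₀² + n/σ²) = n·σ₀²/(σ² + n·σ₀²) = 4·32.7184/(18.8356 + 4·32.7184) = 130.8736/149.7092 = 0.8742.

0.8742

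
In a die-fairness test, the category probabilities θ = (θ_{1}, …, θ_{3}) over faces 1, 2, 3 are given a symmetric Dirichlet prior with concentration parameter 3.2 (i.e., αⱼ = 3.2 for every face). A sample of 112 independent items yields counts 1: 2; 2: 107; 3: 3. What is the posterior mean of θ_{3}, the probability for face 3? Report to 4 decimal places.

0.0510

The Dirichlet prior is conjugate to the Multinomial likelihood: each posterior αⱼ = prior αⱼ + observed count nⱼ.
Posterior concentration: (5.2, 110.2, 6.2), total = 121.6.
E[θ_{3}|data] = α_{3}/Σα = 6.2/121.6 = 0.0510.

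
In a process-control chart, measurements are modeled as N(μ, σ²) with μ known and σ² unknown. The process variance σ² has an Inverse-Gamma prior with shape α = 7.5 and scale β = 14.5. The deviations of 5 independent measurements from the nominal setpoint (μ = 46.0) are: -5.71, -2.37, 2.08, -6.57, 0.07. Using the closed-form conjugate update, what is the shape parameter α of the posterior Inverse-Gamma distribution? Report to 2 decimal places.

10.00

With known mean μ and an Inverse-Gamma(α, β) prior on σ², the Normal likelihood is conjugate: posterior is Inv-Gamma(α + n/2, β + Σ(xᵢ−μ)²/2).
Σ(xᵢ−μ)² = (-5.71)² + (-2.37)² + (2.08)² + (-6.57)² + (0.07)² = 85.7172.
Posterior: Inv-Gamma(7.5 + 5/2, 14.5 + 85.7172/2) = Inv-Gamma(10.00, 57.35860).
Posterior α = 10.00.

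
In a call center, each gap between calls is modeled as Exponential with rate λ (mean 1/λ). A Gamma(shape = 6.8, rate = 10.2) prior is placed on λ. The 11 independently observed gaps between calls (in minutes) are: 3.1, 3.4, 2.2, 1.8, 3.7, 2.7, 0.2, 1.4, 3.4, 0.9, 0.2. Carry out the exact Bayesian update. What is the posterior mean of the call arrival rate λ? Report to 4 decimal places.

With a Gamma(shape α, rate β) prior on the exponential rate λ, the posterior after n observations with total T = Σxᵢ is Gamma(α+n, β+T).
Sum of observations T = 23.0 minutes; n = 11.
Posterior: Gamma(6.8+11, 10.2+23.0) = Gamma(17.8, 33.2).
Posterior mean of λ = α/β = 17.8/33.2 = 0.5361.

0.5361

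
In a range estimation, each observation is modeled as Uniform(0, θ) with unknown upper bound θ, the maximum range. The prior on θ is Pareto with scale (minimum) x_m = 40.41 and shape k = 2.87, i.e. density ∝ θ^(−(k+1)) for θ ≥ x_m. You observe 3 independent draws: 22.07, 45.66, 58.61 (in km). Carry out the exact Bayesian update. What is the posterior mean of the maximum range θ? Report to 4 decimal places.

70.6449

A Pareto(scale x_m, shape k) prior on the upper bound θ of Uniform(0, θ) is conjugate: posterior is Pareto(max(x_m, max xᵢ), k + n).
Sample maximum = 58.61; prior scale x_m = 40.41 → posterior scale = max = 58.61.
Posterior shape = 2.87 + 3 = 5.87.
E[θ|data] = k·x_m/(k−1) = 5.87·58.61/4.87 = 70.6449.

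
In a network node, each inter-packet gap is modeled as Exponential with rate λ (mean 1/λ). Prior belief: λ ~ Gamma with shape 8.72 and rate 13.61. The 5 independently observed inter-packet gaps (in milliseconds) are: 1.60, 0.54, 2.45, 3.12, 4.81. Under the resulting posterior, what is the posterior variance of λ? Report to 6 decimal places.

0.020094

With a Gamma(shape α, rate β) prior on the exponential rate λ, the posterior after n observations with total T = Σxᵢ is Gamma(α+n, β+T).
Sum of observations T = 12.52 milliseconds; n = 5.
Posterior: Gamma(8.72+5, 13.61+12.52) = Gamma(13.72, 26.13).
Var = α/β² = 0.020094.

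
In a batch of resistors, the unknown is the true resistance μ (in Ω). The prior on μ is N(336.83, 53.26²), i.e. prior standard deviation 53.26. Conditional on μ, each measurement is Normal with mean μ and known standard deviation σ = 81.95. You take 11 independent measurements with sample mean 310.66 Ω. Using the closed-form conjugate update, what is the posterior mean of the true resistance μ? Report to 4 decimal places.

315.2950

For Normal data with known variance σ², a Normal(μ₀, σ₀²) prior on μ is conjugate. Posterior precision = 1/σ₀² + n/σ²; posterior mean is the precision-weighted average of μ₀ and x̄.
n·x̄ = 11·310.66 = 3417.26.
σ₀² = 53.26² = 2836.6276, σ² = 81.95² = 6715.8025; σ² + n·σ₀² = 6715.8025 + 11·2836.6276 = 37918.7061.
Posterior mean = (μ₀/σ₀² + n·x̄/σ²)/(1/σ₀² + n/σ²) = (σ²·μ₀ + σ₀²·n·x̄)/(σ² + n·σ₀²) = (6715.8025·336.83 + 2836.6276·3417.26)/37918.7061 = 11955577.788451/37918.7061 = 315.2950.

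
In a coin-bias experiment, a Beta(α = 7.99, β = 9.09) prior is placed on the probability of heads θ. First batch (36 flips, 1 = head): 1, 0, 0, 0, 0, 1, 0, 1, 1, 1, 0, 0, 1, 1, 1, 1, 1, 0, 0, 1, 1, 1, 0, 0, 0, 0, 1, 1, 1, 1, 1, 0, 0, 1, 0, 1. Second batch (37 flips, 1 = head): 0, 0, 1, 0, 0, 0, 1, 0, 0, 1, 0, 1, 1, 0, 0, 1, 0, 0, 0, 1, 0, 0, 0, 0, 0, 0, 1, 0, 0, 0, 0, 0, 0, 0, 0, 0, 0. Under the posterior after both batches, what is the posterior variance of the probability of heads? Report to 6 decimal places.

0.002634

The Beta prior is conjugate to a Binomial/Bernoulli likelihood; the update adds successes to α and failures to β.
After batch 1: Beta(7.99+20, 9.09+16) = Beta(27.99, 25.09).
After batch 2: Beta(27.99+8, 25.09+29) = Beta(35.99, 54.09).
Var = αβ/((α+β)²(α+β+1)) = 35.99·54.09/(90.08²·91.08) = 0.002634.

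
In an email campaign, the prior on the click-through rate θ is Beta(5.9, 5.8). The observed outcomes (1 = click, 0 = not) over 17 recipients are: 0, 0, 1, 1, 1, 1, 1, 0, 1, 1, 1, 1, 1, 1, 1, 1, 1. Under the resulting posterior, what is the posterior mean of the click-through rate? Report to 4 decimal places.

The Beta prior is conjugate to a Binomial/Bernoulli likelihood; the update adds successes to α and failures to β.
Posterior: Beta(α+k, β+n−k) = Beta(5.9+14, 5.8+3) = Beta(19.9, 8.8).
Posterior mean = α/(α+β) = 19.9/28.7 = 0.6934.

0.6934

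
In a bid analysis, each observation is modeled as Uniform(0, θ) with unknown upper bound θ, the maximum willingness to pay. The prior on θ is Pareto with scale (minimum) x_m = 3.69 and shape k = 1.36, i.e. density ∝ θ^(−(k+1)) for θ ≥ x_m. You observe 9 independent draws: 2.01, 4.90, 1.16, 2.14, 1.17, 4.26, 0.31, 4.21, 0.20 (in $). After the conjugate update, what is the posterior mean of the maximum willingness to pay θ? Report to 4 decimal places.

5.4235

A Pareto(scale x_m, shape k) prior on the upper bound θ of Uniform(0, θ) is conjugate: posterior is Pareto(max(x_m, max xᵢ), k + n).
Sample maximum = 4.90; prior scale x_m = 3.69 → posterior scale = max = 4.90.
Posterior shape = 1.36 + 9 = 10.36.
E[θ|data] = k·x_m/(k−1) = 10.36·4.90/9.36 = 5.4235.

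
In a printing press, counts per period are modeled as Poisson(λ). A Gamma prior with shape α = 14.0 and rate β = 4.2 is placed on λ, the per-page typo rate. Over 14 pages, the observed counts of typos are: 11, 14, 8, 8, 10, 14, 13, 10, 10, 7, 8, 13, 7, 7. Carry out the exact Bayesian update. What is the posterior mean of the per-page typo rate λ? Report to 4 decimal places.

With a Gamma(shape α, rate β) prior, the Poisson likelihood is conjugate: the posterior is Gamma(α + ΣXᵢ, β + n).
Sum of counts S = 140 over n = 14 pages.
Posterior: Gamma(α+S, β+n) = Gamma(14.0+140, 4.2+14) = Gamma(154.0, 18.2).
Posterior mean = α/β = 154.0/18.2 = 8.4615.

8.4615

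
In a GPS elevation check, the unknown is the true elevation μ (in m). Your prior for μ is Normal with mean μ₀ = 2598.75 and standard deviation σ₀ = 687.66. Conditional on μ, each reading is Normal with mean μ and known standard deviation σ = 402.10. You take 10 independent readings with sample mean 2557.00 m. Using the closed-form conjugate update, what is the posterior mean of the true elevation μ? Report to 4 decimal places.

For Normal data with known variance σ², a Normal(μ₀, σ₀²) prior on μ is conjugate. Posterior precision = 1/σ₀² + n/σ²; posterior mean is the precision-weighted average of μ₀ and x̄.
n·x̄ = 10·2557.00 = 25570.
σ₀² = 687.66² = 472876.2756, σ² = 402.10² = 161684.41; σ² + n·σ₀² = 161684.41 + 10·472876.2756 = 4890447.166.
Posterior mean = (μ₀/σ₀² + n·x̄/σ²)/(1/σ₀² + n/σ²) = (σ²·μ₀ + σ₀²·n·x̄)/(σ² + n·σ₀²) = (161684.41·2598.75 + 472876.2756·25570)/4890447.166 = 12511623727.5795/4890447.166 = 2558.3803.

2558.3803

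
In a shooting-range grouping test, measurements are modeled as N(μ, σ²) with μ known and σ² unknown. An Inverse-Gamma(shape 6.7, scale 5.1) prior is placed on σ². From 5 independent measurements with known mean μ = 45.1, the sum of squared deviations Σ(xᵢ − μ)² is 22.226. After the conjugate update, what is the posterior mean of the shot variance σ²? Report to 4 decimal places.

With known mean μ and an Inverse-Gamma(α, β) prior on σ², the Normal likelihood is conjugate: posterior is Inv-Gamma(α + n/2, β + Σ(xᵢ−μ)²/2).
Posterior: Inv-Gamma(6.7 + 5/2, 5.1 + 22.226/2) = Inv-Gamma(9.20, 16.2130).
E[σ²|data] = β/(α−1) = 16.2130/8.20 = 1.9772.

1.9772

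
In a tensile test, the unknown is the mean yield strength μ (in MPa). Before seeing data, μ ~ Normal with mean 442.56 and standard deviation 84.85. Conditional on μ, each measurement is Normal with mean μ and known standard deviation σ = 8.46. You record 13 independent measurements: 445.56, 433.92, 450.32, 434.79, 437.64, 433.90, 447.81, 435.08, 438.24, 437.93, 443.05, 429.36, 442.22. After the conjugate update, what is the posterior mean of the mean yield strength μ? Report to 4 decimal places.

439.2195

For Normal data with known variance σ², a Normal(μ₀, σ₀²) prior on μ is conjugate. Posterior precision = 1/σ₀² + n/σ²; posterior mean is the precision-weighted average of μ₀ and x̄.
Σxᵢ = 445.56 + 433.92 + 450.32 + 434.79 + 437.64 + 433.90 + 447.81 + 435.08 + 438.24 + 437.93 + 443.05 + 429.36 + 442.22 = 5709.82, so n·x̄ = 5709.82.
σ₀² = 84.85² = 7199.5225, σ² = 8.46² = 71.5716; σ² + n·σ₀² = 71.5716 + 13·7199.5225 = 93665.3641.
Posterior mean = (μ₀/σ₀² + n·x̄/σ²)/(1/σ₀² + n/σ²) = (σ²·μ₀ + σ₀²·n·x̄)/(σ² + n·σ₀²) = (71.5716·442.56 + 7199.5225·5709.82)/93665.3641 = 41139652.288246/93665.3641 = 439.2195.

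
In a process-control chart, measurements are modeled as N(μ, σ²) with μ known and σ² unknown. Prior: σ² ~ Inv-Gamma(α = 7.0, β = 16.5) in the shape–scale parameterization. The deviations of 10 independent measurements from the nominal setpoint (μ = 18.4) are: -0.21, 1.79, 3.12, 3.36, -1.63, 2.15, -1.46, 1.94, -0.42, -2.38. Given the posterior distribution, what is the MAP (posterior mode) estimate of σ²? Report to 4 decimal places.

With known mean μ and an Inverse-Gamma(α, β) prior on σ², the Normal likelihood is conjugate: posterior is Inv-Gamma(α + n/2, β + Σ(xᵢ−μ)²/2).
Σ(xᵢ−μ)² = (-0.21)² + (1.79)² + (3.12)² + (3.36)² + (-1.63)² + (2.15)² + (-1.46)² + (1.94)² + (-0.42)² + (-2.38)² = 43.2876.
Posterior: Inv-Gamma(7.0 + 10/2, 16.5 + 43.2876/2) = Inv-Gamma(12.00, 38.14380).
Mode = β/(α+1) = 38.14380/13.00 = 2.9341.

2.9341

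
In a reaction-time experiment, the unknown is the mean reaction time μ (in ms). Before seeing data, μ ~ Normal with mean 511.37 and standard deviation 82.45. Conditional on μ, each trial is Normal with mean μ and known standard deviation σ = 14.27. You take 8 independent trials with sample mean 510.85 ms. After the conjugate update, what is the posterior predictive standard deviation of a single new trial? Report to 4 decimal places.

For Normal data with known variance σ², a Normal(μ₀, σ₀²) prior on μ is conjugate. Posterior precision = 1/σ₀² + n/σ²; posterior mean is the precision-weighted average of μ₀ and x̄.
σ₀² = 82.45² = 6798.0025, σ² = 14.27² = 203.6329; σ² + n·σ₀² = 203.6329 + 8·6798.0025 = 54587.6529.
Posterior precision = 1/σ₀² + n/σ² = 1/6798.0025 + 8/203.6329 = (σ² + n·σ₀²)/(σ₀²σ²) = 54587.6529/(6798.0025·203.6329); posterior variance σₙ² = σ₀²σ²/(σ² + n·σ₀²) = 6798.0025·203.6329/54587.6529 = 25.359159.
Predictive variance for one new observation = σₙ² + σ² = 6798.0025·203.6329/54587.6529 + 203.6329 = σ²·(σ₀² + 54587.6529)/54587.6529 = 203.6329·61385.6554/54587.6529 = 228.992059; SD = √(203.6329·61385.6554/54587.6529) = 15.1325.

15.1325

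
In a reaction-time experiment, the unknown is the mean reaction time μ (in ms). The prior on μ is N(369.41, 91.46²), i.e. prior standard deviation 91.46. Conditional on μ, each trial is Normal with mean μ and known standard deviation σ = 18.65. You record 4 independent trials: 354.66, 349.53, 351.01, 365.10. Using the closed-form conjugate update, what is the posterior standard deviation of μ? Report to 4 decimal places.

9.2769

For Normal data with known variance σ², a Normal(μ₀, σ₀²) prior on μ is conjugate. Posterior precision = 1/σ₀² + n/σ²; posterior mean is the precision-weighted average of μ₀ and x̄.
σ₀² = 91.46² = 8364.9316, σ² = 18.65² = 347.8225; σ² + n·σ₀² = 347.8225 + 4·8364.9316 = 33807.5489.
Posterior precision = 1/σ₀² + n/σ² = 1/8364.9316 + 4/347.8225 = (σ² + n·σ₀²)/(σ₀²σ²) = 33807.5489/(8364.9316·347.8225); posterior variance σₙ² = σ₀²σ²/(σ² + n·σ₀²) = 8364.9316·347.8225/33807.5489 = 86.060999.
Posterior SD = √σₙ² = √(8364.9316·347.8225/33807.5489) = 9.2769.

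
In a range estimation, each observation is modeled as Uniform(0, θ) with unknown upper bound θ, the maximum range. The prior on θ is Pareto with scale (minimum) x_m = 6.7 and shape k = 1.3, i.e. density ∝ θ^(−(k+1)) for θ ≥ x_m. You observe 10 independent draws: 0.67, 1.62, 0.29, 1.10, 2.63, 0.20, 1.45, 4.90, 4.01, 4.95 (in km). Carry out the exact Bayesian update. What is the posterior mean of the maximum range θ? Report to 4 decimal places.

A Pareto(scale x_m, shape k) prior on the upper bound θ of Uniform(0, θ) is conjugate: posterior is Pareto(max(x_m, max xᵢ), k + n).
Sample maximum = 4.95; prior scale x_m = 6.7 → posterior scale = max = 6.70.
Posterior shape = 1.3 + 10 = 11.3.
E[θ|data] = k·x_m/(k−1) = 11.3·6.70/10.3 = 7.3505.

7.3505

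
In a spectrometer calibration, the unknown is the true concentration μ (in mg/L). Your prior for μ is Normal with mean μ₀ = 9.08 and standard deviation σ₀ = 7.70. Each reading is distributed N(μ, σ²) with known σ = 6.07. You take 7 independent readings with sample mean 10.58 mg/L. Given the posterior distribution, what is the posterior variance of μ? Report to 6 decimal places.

4.834378

For Normal data with known variance σ², a Normal(μ₀, σ₀²) prior on μ is conjugate. Posterior precision = 1/σ₀² + n/σ²; posterior mean is the precision-weighted average of μ₀ and x̄.
σ₀² = 7.70² = 59.29, σ² = 6.07² = 36.8449; σ² + n·σ₀² = 36.8449 + 7·59.29 = 451.8749.
Posterior precision = 1/σ₀² + n/σ² = 1/59.29 + 7/36.8449 = (σ² + n·σ₀²)/(σ₀²σ²) = 451.8749/(59.29·36.8449); posterior variance σₙ² = σ₀²σ²/(σ² + n·σ₀²) = 59.29·36.8449/451.8749 = 4.834378.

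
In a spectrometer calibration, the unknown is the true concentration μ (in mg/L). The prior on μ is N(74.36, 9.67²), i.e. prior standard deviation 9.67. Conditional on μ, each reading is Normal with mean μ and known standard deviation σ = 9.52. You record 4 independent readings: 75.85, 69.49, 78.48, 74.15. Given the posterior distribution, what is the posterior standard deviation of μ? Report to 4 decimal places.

4.2706

For Normal data with known variance σ², a Normal(μ₀, σ₀²) prior on μ is conjugate. Posterior precision = 1/σ₀² + n/σ²; posterior mean is the precision-weighted average of μ₀ and x̄.
σ₀² = 9.67² = 93.5089, σ² = 9.52² = 90.6304; σ² + n·σ₀² = 90.6304 + 4·93.5089 = 464.666.
Posterior precision = 1/σ₀² + n/σ² = 1/93.5089 + 4/90.6304 = (σ² + n·σ₀²)/(σ₀²σ²) = 464.666/(93.5089·90.6304); posterior variance σₙ² = σ₀²σ²/(σ² + n·σ₀²) = 93.5089·90.6304/464.666 = 18.238367.
Posterior SD = √σₙ² = √(93.5089·90.6304/464.666) = 4.2706.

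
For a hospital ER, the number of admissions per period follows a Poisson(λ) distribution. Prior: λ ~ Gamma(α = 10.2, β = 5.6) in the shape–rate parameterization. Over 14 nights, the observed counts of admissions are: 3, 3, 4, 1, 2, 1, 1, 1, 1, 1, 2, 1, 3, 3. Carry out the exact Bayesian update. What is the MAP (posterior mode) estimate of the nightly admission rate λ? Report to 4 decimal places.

1.8469

With a Gamma(shape α, rate β) prior, the Poisson likelihood is conjugate: the posterior is Gamma(α + ΣXᵢ, β + n).
Sum of counts S = 27 over n = 14 nights.
Posterior: Gamma(α+S, β+n) = Gamma(10.2+27, 5.6+14) = Gamma(37.2, 19.6).
Mode of Gamma(α,β) for α≥1 is (α−1)/β = 36.2/19.6 = 1.8469.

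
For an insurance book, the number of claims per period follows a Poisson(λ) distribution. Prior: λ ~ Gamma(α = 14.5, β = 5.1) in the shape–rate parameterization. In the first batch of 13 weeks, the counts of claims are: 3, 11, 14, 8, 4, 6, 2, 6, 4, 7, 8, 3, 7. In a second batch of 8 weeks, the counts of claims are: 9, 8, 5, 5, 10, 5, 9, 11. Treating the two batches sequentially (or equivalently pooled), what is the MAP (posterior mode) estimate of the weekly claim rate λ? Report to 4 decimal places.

6.0728

With a Gamma(shape α, rate β) prior, the Poisson likelihood is conjugate: the posterior is Gamma(α + ΣXᵢ, β + n).
Batch 1: sum of counts S = 83 over n = 13 weeks.
After batch 1: Gamma(α+S, β+n) = Gamma(14.5+83, 5.1+13) = Gamma(97.5, 18.1).
Batch 2: sum of counts S = 62 over n = 8 weeks.
After batch 2: Gamma(α+S, β+n) = Gamma(97.5+62, 18.1+8) = Gamma(159.5, 26.1).
Mode of Gamma(α,β) for α≥1 is (α−1)/β = 158.5/26.1 = 6.0728.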